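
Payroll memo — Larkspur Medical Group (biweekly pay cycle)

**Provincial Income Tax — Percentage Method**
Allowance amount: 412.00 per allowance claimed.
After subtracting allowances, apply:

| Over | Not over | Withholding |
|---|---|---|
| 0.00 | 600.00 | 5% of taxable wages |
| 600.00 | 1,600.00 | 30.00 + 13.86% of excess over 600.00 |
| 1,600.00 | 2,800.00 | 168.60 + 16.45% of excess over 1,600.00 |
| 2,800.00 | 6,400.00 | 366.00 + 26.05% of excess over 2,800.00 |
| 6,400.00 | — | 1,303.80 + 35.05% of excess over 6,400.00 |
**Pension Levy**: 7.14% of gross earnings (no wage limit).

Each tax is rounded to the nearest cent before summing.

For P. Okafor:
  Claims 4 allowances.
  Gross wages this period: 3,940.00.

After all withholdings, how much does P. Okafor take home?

Provincial Income Tax: taxable = 3,940.00 − 4×412.00 = 2,292.00
  168.60 + 16.45% × (2,292.00 − 1,600.00) = 168.60 + 16.45% × 692.00 = 282.43
Pension Levy: 7.14% × 3,940.00 = 281.32
Total withheld: 282.43 + 281.32 = 563.75
Net pay: 3,940.00 − 563.75 = 3,376.25

3,376.25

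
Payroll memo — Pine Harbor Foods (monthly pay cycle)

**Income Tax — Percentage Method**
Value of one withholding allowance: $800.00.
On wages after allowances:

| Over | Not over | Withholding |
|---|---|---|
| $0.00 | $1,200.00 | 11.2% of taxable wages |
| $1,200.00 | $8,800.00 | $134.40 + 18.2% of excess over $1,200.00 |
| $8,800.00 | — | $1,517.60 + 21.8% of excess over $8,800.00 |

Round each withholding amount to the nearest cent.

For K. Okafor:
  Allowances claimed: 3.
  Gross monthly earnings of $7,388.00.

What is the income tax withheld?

Income Tax: taxable = $7,388.00 − 3×$800.00 = $4,988.00
  $134.40 + 18.2% × ($4,988.00 − $1,200.00) = $134.40 + 18.2% × $3,788.00 = $823.82

$823.82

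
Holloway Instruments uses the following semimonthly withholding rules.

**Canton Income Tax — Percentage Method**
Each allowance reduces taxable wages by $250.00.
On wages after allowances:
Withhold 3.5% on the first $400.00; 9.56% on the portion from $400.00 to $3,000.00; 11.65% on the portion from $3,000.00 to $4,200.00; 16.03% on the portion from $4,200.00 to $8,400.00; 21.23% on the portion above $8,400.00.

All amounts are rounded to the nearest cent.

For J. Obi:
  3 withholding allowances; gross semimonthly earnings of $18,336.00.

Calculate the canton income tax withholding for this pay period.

$3,025.81

Canton Income Tax: taxable = $18,336.00 − 3×$250.00 = $17,586.00
  $1,075.62 + 21.23% × ($17,586.00 − $8,400.00) = $1,075.62 + 21.23% × $9,186.00 = $3,025.81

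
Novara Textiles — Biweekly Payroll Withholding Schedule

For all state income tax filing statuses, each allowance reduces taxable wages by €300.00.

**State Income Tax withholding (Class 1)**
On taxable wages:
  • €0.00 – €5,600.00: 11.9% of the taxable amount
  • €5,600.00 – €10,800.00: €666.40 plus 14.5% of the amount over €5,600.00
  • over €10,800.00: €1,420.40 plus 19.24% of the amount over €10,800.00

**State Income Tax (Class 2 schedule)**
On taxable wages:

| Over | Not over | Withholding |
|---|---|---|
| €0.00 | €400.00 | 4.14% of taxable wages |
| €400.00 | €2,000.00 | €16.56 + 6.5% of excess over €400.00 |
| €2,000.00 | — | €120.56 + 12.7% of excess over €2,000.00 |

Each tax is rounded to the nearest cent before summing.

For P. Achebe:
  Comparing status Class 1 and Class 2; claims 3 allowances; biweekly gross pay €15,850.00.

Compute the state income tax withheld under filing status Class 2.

€1,765.21

State Income Tax (Class 2): taxable = €15,850.00 − 3×€300.00 = €14,950.00
  €120.56 + 12.7% × (€14,950.00 − €2,000.00) = €120.56 + 12.7% × €12,950.00 = €1,765.21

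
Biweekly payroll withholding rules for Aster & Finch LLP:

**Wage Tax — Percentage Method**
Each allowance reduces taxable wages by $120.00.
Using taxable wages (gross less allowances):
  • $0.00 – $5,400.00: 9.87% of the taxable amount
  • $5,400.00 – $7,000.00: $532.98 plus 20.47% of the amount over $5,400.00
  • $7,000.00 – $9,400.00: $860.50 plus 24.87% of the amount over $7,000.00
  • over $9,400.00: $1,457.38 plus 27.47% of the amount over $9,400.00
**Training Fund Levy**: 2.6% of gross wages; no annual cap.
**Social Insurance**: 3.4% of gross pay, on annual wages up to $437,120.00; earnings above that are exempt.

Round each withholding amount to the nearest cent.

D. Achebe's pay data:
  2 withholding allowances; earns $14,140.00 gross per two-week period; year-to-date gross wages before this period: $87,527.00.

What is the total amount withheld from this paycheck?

$3,541.93

Wage Tax: taxable = $14,140.00 − 2×$120.00 = $13,900.00
  $1,457.38 + 27.47% × ($13,900.00 − $9,400.00) = $1,457.38 + 27.47% × $4,500.00 = $2,693.53
Training Fund Levy: 2.6% × $14,140.00 = $367.64
Social Insurance: 3.4% × $14,140.00 = $480.76
Total: $2,693.53 + $367.64 + $480.76 = $3,541.93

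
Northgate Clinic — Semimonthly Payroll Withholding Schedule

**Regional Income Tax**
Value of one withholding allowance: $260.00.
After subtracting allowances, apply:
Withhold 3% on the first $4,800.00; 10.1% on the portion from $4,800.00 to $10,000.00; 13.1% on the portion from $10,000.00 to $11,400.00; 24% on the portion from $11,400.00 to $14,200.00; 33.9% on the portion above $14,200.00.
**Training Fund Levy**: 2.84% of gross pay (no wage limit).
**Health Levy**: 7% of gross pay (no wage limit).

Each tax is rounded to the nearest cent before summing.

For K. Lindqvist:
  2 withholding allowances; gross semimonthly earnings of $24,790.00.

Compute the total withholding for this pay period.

Regional Income Tax: taxable = $24,790.00 − 2×$260.00 = $24,270.00
  $1,524.60 + 33.9% × ($24,270.00 − $14,200.00) = $1,524.60 + 33.9% × $10,070.00 = $4,938.33
Training Fund Levy: 2.84% × $24,790.00 = $704.04
Health Levy: 7% × $24,790.00 = $1,735.30
Total: $4,938.33 + $704.04 + $1,735.30 = $7,377.67

$7,377.67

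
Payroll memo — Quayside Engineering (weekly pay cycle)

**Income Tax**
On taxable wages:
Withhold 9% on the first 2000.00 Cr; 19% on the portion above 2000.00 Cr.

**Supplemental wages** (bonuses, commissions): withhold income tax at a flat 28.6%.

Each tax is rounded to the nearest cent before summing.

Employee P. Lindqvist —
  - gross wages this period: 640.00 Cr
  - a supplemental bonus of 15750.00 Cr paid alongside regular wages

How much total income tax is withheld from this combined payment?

Income Tax: taxable = 640.00 Cr
  9% × 640.00 Cr = 57.60 Cr
Supplemental (28.6% flat on bonus): 28.6% × 15750.00 Cr = 4504.50 Cr
Total income tax: 57.60 Cr + 4504.50 Cr = 4562.10 Cr

4562.10 Cr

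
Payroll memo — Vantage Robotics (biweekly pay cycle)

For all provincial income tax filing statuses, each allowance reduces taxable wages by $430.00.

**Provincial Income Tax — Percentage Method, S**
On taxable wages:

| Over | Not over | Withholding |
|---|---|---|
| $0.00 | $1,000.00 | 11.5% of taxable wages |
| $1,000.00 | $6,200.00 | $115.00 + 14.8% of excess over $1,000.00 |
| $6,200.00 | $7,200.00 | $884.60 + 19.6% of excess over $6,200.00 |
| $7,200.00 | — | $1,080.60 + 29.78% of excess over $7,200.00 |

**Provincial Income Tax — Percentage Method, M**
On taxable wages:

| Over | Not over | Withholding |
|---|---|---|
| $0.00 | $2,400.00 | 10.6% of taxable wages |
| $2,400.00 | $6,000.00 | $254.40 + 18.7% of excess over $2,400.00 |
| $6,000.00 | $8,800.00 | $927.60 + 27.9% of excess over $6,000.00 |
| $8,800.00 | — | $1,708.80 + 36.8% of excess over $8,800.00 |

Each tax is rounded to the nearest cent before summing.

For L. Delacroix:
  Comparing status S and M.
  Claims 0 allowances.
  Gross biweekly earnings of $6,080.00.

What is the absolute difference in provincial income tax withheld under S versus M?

$83.08

Provincial Income Tax (S): taxable = $6,080.00
  $115.00 + 14.8% × ($6,080.00 − $1,000.00) = $115.00 + 14.8% × $5,080.00 = $866.84
Provincial Income Tax (M): taxable = $6,080.00
  $927.60 + 27.9% × ($6,080.00 − $6,000.00) = $927.60 + 27.9% × $80.00 = $949.92
Difference: |$866.84 − $949.92| = $83.08 (higher under M)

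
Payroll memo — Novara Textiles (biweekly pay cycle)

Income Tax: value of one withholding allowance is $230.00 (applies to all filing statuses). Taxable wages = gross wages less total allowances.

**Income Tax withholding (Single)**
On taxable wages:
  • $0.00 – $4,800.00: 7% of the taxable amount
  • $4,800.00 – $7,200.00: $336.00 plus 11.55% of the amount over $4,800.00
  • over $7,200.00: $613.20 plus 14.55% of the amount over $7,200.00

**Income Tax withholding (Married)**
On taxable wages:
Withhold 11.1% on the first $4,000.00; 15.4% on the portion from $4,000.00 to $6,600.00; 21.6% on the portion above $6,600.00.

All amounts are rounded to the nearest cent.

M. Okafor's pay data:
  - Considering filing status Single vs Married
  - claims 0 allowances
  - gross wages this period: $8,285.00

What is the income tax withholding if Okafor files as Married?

$1,208.36

Income Tax (Married): taxable = $8,285.00
  $844.40 + 21.6% × ($8,285.00 − $6,600.00) = $844.40 + 21.6% × $1,685.00 = $1,208.36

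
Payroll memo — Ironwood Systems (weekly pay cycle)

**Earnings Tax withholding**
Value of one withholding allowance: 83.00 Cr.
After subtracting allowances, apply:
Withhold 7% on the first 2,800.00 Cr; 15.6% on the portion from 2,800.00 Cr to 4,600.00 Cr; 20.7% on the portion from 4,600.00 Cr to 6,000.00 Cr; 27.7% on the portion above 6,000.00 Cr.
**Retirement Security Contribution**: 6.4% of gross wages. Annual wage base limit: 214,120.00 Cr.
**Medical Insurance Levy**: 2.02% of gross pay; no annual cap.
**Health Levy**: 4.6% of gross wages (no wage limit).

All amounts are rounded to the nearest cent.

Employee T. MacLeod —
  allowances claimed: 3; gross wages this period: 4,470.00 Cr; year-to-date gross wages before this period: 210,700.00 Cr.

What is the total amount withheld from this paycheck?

932.47 Cr

Earnings Tax: taxable = 4,470.00 Cr − 3×83.00 Cr = 4,221.00 Cr
  196.00 Cr + 15.6% × (4,221.00 Cr − 2,800.00 Cr) = 196.00 Cr + 15.6% × 1,421.00 Cr = 417.68 Cr
Retirement Security Contribution: cap 214,120.00 Cr − YTD 210,700.00 Cr = 3,420.00 Cr subject; 6.4% × 3,420.00 Cr = 218.88 Cr
Medical Insurance Levy: 2.02% × 4,470.00 Cr = 90.29 Cr
Health Levy: 4.6% × 4,470.00 Cr = 205.62 Cr
Total: 417.68 Cr + 218.88 Cr + 90.29 Cr + 205.62 Cr = 932.47 Cr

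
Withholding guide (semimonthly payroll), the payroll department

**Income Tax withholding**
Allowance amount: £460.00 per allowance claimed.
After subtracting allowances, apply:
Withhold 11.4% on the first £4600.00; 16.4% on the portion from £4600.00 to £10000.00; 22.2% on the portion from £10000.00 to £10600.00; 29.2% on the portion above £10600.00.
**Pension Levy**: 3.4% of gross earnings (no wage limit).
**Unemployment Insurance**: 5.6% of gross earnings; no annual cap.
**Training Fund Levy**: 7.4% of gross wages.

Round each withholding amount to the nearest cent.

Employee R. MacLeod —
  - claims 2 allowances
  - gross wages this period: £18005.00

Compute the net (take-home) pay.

Income Tax: taxable = £18005.00 − 2×£460.00 = £17085.00
  £1543.20 + 29.2% × (£17085.00 − £10600.00) = £1543.20 + 29.2% × £6485.00 = £3436.82
Pension Levy: 3.4% × £18005.00 = £612.17
Unemployment Insurance: 5.6% × £18005.00 = £1008.28
Training Fund Levy: 7.4% × £18005.00 = £1332.37
Total withheld: £3436.82 + £612.17 + £1008.28 + £1332.37 = £6389.64
Net pay: £18005.00 − £6389.64 = £11615.36

£11615.36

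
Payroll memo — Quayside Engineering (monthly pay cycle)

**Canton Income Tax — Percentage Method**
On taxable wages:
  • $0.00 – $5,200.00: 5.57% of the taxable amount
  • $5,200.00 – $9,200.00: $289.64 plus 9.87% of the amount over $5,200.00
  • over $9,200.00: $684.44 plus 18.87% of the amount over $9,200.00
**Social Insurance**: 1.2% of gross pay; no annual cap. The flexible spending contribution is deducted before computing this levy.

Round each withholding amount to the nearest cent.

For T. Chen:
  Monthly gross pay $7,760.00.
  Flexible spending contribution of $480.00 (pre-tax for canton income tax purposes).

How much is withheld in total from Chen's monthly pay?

Canton Income Tax: taxable = $7,760.00 − $480.00 = $7,280.00
  $289.64 + 9.87% × ($7,280.00 − $5,200.00) = $289.64 + 9.87% × $2,080.00 = $494.94
Social Insurance: 1.2% × $7,280.00 = $87.36
Total: $494.94 + $87.36 = $582.30

$582.30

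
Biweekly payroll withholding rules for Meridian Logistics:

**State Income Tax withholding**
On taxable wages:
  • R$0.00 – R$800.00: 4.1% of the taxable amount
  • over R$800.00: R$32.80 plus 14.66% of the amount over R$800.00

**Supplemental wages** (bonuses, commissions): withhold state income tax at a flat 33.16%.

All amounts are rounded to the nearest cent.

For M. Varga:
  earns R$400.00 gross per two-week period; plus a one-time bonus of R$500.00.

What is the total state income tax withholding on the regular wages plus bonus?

R$182.20

State Income Tax: taxable = R$400.00
  4.1% × R$400.00 = R$16.40
Supplemental (33.16% flat on bonus): 33.16% × R$500.00 = R$165.80
Total state income tax: R$16.40 + R$165.80 = R$182.20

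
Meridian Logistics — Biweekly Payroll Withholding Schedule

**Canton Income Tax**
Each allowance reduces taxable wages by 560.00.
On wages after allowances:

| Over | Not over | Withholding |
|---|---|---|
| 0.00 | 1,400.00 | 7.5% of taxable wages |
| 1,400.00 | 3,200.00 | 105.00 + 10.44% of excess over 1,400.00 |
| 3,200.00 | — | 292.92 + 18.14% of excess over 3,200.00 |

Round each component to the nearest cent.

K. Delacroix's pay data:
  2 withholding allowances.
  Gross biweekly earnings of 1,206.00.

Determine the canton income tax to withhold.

6.45

Canton Income Tax: taxable = 1,206.00 − 2×560.00 = 86.00
  7.5% × 86.00 = 6.45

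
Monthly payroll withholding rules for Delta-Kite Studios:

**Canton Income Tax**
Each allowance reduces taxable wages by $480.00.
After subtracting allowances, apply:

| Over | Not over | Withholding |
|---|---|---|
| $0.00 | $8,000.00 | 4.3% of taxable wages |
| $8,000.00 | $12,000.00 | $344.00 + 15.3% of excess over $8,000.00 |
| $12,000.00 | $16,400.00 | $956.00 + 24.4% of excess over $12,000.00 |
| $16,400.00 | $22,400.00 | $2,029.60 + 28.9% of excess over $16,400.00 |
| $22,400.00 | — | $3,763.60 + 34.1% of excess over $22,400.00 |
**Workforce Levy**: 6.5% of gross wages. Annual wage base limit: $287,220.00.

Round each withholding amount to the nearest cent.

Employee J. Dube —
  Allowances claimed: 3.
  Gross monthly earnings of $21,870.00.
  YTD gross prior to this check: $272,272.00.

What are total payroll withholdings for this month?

$4,165.89

Canton Income Tax: taxable = $21,870.00 − 3×$480.00 = $20,430.00
  $2,029.60 + 28.9% × ($20,430.00 − $16,400.00) = $2,029.60 + 28.9% × $4,030.00 = $3,194.27
Workforce Levy: cap $287,220.00 − YTD $272,272.00 = $14,948.00 subject; 6.5% × $14,948.00 = $971.62
Total: $3,194.27 + $971.62 = $4,165.89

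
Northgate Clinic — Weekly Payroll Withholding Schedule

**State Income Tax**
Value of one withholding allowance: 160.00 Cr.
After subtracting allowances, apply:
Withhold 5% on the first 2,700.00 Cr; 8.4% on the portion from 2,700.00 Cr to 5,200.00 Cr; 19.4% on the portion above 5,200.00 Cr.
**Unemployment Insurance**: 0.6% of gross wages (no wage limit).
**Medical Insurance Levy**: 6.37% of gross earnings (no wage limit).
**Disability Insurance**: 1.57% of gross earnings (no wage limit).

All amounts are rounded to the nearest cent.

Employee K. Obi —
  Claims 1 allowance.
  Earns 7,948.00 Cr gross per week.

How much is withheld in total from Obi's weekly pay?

State Income Tax: taxable = 7,948.00 Cr − 1×160.00 Cr = 7,788.00 Cr
  345.00 Cr + 19.4% × (7,788.00 Cr − 5,200.00 Cr) = 345.00 Cr + 19.4% × 2,588.00 Cr = 847.07 Cr
Unemployment Insurance: 0.6% × 7,948.00 Cr = 47.69 Cr
Medical Insurance Levy: 6.37% × 7,948.00 Cr = 506.29 Cr
Disability Insurance: 1.57% × 7,948.00 Cr = 124.78 Cr
Total: 847.07 Cr + 47.69 Cr + 506.29 Cr + 124.78 Cr = 1,525.83 Cr

1,525.83 Cr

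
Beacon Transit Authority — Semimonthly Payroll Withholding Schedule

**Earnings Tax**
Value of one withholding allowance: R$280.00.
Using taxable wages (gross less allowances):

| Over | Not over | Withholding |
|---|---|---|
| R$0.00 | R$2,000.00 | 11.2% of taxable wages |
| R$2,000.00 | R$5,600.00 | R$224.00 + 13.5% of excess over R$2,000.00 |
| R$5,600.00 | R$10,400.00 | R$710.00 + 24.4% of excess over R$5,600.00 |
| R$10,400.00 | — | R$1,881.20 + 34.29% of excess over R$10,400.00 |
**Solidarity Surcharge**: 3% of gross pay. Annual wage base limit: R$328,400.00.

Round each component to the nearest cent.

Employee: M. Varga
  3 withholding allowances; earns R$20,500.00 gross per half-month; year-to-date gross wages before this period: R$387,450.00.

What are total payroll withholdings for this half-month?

Earnings Tax: taxable = R$20,500.00 − 3×R$280.00 = R$19,660.00
  R$1,881.20 + 34.29% × (R$19,660.00 − R$10,400.00) = R$1,881.20 + 34.29% × R$9,260.00 = R$5,056.45
Solidarity Surcharge: YTD R$387,450.00 ≥ cap R$328,400.00 → R$0.00
Total: R$5,056.45 + R$0.00 = R$5,056.45

R$5,056.45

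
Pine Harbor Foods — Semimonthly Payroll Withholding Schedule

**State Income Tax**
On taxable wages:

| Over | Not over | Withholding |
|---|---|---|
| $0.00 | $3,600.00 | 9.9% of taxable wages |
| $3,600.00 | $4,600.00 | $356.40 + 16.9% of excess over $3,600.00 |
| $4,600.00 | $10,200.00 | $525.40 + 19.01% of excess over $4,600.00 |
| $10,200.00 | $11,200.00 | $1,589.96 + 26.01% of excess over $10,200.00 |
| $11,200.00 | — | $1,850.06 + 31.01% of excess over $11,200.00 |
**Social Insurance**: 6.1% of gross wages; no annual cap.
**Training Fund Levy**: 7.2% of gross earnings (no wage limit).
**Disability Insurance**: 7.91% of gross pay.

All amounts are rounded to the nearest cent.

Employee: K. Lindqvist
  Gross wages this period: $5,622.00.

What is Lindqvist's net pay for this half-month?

State Income Tax: taxable = $5,622.00
  $525.40 + 19.01% × ($5,622.00 − $4,600.00) = $525.40 + 19.01% × $1,022.00 = $719.68
Social Insurance: 6.1% × $5,622.00 = $342.94
Training Fund Levy: 7.2% × $5,622.00 = $404.78
Disability Insurance: 7.91% × $5,622.00 = $444.70
Total withheld: $719.68 + $342.94 + $404.78 + $444.70 = $1,912.10
Net pay: $5,622.00 − $1,912.10 = $3,709.90

$3,709.90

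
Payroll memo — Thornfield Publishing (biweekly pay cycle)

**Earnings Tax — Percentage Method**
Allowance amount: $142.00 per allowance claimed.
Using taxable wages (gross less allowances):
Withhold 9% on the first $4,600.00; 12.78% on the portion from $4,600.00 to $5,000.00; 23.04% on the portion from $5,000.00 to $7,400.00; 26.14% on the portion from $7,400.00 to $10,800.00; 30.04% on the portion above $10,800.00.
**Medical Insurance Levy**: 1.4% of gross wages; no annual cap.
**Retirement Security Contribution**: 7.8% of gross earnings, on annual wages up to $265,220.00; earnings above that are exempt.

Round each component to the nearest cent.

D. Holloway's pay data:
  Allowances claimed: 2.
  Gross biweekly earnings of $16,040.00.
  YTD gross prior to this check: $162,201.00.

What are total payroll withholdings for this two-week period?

Earnings Tax: taxable = $16,040.00 − 2×$142.00 = $15,756.00
  $1,906.84 + 30.04% × ($15,756.00 − $10,800.00) = $1,906.84 + 30.04% × $4,956.00 = $3,395.62
Medical Insurance Levy: 1.4% × $16,040.00 = $224.56
Retirement Security Contribution: 7.8% × $16,040.00 = $1,251.12
Total: $3,395.62 + $224.56 + $1,251.12 = $4,871.30

$4,871.30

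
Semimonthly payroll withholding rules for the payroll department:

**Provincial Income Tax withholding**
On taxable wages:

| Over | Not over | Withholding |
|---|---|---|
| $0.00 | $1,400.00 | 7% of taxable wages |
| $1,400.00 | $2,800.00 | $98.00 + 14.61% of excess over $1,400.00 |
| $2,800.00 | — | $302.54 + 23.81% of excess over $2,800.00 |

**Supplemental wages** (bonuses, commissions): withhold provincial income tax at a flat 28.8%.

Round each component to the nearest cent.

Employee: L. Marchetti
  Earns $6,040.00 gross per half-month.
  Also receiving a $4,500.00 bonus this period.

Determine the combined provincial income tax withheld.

Provincial Income Tax: taxable = $6,040.00
  $302.54 + 23.81% × ($6,040.00 − $2,800.00) = $302.54 + 23.81% × $3,240.00 = $1,073.98
Supplemental (28.8% flat on bonus): 28.8% × $4,500.00 = $1,296.00
Total provincial income tax: $1,073.98 + $1,296.00 = $2,369.98

$2,369.98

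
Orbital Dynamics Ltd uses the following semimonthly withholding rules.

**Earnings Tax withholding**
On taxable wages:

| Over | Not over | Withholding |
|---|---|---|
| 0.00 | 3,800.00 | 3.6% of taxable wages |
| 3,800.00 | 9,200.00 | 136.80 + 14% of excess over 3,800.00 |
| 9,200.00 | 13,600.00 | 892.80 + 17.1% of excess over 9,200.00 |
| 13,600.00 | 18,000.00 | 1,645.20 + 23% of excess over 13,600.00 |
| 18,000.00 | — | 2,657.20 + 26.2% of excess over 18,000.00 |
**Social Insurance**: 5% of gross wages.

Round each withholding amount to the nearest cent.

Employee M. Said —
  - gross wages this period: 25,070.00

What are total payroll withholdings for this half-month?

Earnings Tax: taxable = 25,070.00
  2,657.20 + 26.2% × (25,070.00 − 18,000.00) = 2,657.20 + 26.2% × 7,070.00 = 4,509.54
Social Insurance: 5% × 25,070.00 = 1,253.50
Total: 4,509.54 + 1,253.50 = 5,763.04

5,763.04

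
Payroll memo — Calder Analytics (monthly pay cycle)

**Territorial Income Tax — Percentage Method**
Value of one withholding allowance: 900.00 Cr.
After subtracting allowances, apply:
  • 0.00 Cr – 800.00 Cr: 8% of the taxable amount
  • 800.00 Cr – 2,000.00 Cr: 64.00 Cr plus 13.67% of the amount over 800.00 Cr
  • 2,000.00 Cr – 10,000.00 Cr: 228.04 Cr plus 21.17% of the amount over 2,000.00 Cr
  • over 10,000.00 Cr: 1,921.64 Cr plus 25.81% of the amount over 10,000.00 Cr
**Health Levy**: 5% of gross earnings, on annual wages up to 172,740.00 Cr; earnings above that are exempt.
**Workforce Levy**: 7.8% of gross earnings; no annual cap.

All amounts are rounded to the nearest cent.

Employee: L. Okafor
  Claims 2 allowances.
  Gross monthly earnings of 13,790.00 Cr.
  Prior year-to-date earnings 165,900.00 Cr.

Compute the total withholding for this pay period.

Territorial Income Tax: taxable = 13,790.00 Cr − 2×900.00 Cr = 11,990.00 Cr
  1,921.64 Cr + 25.81% × (11,990.00 Cr − 10,000.00 Cr) = 1,921.64 Cr + 25.81% × 1,990.00 Cr = 2,435.26 Cr
Health Levy: cap 172,740.00 Cr − YTD 165,900.00 Cr = 6,840.00 Cr subject; 5% × 6,840.00 Cr = 342.00 Cr
Workforce Levy: 7.8% × 13,790.00 Cr = 1,075.62 Cr
Total: 2,435.26 Cr + 342.00 Cr + 1,075.62 Cr = 3,852.88 Cr

3,852.88 Cr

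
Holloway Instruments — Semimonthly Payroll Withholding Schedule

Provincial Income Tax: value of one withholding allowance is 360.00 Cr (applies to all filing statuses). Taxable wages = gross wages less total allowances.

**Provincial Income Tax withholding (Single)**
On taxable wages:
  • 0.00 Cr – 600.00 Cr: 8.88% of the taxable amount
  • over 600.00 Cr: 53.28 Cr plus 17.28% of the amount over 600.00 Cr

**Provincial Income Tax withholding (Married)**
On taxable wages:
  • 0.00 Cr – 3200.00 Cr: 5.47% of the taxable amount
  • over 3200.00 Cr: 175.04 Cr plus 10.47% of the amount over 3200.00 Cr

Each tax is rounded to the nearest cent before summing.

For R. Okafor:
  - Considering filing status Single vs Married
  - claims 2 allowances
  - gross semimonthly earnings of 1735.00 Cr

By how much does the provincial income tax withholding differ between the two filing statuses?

Provincial Income Tax (Single): taxable = 1735.00 Cr − 2×360.00 Cr = 1015.00 Cr
  53.28 Cr + 17.28% × (1015.00 Cr − 600.00 Cr) = 53.28 Cr + 17.28% × 415.00 Cr = 124.99 Cr
Provincial Income Tax (Married): taxable = 1735.00 Cr − 2×360.00 Cr = 1015.00 Cr
  5.47% × 1015.00 Cr = 55.52 Cr
Difference: |124.99 Cr − 55.52 Cr| = 69.47 Cr (higher under Single)

69.47 Cr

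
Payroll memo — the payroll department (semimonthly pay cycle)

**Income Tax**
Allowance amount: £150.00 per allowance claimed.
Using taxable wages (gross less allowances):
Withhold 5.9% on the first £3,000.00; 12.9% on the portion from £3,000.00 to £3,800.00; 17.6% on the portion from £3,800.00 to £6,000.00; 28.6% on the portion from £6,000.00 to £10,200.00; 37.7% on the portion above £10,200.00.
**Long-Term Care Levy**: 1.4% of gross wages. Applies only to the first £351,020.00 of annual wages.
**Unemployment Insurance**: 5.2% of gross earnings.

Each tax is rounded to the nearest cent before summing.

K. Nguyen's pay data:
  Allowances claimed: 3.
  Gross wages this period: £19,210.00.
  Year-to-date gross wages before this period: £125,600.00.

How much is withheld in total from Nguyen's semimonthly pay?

Income Tax: taxable = £19,210.00 − 3×£150.00 = £18,760.00
  £1,868.60 + 37.7% × (£18,760.00 − £10,200.00) = £1,868.60 + 37.7% × £8,560.00 = £5,095.72
Long-Term Care Levy: 1.4% × £19,210.00 = £268.94
Unemployment Insurance: 5.2% × £19,210.00 = £998.92
Total: £5,095.72 + £268.94 + £998.92 = £6,363.58

£6,363.58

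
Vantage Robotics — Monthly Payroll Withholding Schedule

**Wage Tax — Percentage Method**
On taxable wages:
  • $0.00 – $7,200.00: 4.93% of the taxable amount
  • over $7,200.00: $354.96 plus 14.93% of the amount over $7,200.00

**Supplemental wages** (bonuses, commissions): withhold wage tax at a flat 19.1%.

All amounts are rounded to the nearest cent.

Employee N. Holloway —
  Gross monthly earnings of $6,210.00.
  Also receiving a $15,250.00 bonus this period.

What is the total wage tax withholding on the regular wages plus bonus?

$3,218.90

Wage Tax: taxable = $6,210.00
  4.93% × $6,210.00 = $306.15
Supplemental (19.1% flat on bonus): 19.1% × $15,250.00 = $2,912.75
Total wage tax: $306.15 + $2,912.75 = $3,218.90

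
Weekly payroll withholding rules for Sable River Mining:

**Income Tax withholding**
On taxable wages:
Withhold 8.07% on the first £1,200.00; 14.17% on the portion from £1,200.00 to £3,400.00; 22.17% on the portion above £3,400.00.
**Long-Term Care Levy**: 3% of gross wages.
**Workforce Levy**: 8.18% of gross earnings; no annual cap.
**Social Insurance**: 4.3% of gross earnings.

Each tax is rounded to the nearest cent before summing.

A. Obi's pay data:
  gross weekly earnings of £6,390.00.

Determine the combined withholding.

Income Tax: taxable = £6,390.00
  £408.58 + 22.17% × (£6,390.00 − £3,400.00) = £408.58 + 22.17% × £2,990.00 = £1,071.46
Long-Term Care Levy: 3% × £6,390.00 = £191.70
Workforce Levy: 8.18% × £6,390.00 = £522.70
Social Insurance: 4.3% × £6,390.00 = £274.77
Total: £1,071.46 + £191.70 + £522.70 + £274.77 = £2,060.63

£2,060.63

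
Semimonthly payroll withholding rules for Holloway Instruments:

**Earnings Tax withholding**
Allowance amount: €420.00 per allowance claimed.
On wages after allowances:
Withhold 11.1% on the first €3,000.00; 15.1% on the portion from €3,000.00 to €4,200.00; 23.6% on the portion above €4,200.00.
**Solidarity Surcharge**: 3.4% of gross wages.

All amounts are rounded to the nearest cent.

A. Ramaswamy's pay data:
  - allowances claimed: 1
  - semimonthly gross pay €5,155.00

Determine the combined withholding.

Earnings Tax: taxable = €5,155.00 − 1×€420.00 = €4,735.00
  €514.20 + 23.6% × (€4,735.00 − €4,200.00) = €514.20 + 23.6% × €535.00 = €640.46
Solidarity Surcharge: 3.4% × €5,155.00 = €175.27
Total: €640.46 + €175.27 = €815.73

€815.73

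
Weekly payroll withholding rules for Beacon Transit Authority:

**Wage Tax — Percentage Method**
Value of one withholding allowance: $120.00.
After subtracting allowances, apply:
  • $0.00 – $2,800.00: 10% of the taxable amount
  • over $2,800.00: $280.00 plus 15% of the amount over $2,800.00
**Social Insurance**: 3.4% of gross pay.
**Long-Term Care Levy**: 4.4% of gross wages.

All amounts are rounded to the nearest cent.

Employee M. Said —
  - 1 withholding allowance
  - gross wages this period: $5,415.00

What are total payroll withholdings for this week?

Wage Tax: taxable = $5,415.00 − 1×$120.00 = $5,295.00
  $280.00 + 15% × ($5,295.00 − $2,800.00) = $280.00 + 15% × $2,495.00 = $654.25
Social Insurance: 3.4% × $5,415.00 = $184.11
Long-Term Care Levy: 4.4% × $5,415.00 = $238.26
Total: $654.25 + $184.11 + $238.26 = $1,076.62

$1,076.62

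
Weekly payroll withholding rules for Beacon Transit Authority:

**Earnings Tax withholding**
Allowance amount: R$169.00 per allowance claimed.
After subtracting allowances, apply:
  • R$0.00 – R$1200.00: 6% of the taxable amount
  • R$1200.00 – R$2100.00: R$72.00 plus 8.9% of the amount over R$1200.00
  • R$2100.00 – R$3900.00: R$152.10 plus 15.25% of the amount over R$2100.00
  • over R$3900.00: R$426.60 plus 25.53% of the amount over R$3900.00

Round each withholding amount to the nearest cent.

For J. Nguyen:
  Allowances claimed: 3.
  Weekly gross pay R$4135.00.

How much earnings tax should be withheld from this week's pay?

Earnings Tax: taxable = R$4135.00 − 3×R$169.00 = R$3628.00
  R$152.10 + 15.25% × (R$3628.00 − R$2100.00) = R$152.10 + 15.25% × R$1528.00 = R$385.12

R$385.12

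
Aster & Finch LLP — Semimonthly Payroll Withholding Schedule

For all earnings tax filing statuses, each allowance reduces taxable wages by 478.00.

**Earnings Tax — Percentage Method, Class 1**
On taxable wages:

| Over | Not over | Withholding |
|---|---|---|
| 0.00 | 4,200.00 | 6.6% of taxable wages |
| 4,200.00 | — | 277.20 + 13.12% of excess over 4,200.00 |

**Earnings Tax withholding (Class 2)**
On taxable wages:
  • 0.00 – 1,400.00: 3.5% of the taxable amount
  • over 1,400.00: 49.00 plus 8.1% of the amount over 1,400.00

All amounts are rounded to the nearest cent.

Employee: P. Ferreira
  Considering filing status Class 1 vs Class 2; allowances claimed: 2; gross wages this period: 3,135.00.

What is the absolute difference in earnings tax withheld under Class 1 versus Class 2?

Earnings Tax (Class 1): taxable = 3,135.00 − 2×478.00 = 2,179.00
  6.6% × 2,179.00 = 143.81
Earnings Tax (Class 2): taxable = 3,135.00 − 2×478.00 = 2,179.00
  49.00 + 8.1% × (2,179.00 − 1,400.00) = 49.00 + 8.1% × 779.00 = 112.10
Difference: |143.81 − 112.10| = 31.71 (higher under Class 1)

31.71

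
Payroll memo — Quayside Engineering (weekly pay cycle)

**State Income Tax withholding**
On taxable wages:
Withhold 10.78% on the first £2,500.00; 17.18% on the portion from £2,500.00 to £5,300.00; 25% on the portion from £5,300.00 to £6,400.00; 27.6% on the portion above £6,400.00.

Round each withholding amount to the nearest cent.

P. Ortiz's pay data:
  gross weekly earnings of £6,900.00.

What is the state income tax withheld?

State Income Tax: taxable = £6,900.00
  £1,025.54 + 27.6% × (£6,900.00 − £6,400.00) = £1,025.54 + 27.6% × £500.00 = £1,163.54

£1,163.54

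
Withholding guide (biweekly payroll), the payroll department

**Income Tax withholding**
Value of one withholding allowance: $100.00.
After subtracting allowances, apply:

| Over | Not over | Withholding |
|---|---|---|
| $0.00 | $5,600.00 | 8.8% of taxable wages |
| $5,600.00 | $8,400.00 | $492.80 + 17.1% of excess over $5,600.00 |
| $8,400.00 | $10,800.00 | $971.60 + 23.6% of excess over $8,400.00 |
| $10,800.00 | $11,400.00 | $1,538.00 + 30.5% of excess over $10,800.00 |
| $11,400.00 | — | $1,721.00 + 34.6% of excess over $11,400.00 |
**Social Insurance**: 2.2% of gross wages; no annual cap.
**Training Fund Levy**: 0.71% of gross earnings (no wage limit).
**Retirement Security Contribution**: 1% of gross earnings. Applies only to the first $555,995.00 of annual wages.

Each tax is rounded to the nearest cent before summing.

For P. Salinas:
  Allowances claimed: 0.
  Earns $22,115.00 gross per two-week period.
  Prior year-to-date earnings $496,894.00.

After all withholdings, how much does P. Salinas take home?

Income Tax: taxable = $22,115.00
  $1,721.00 + 34.6% × ($22,115.00 − $11,400.00) = $1,721.00 + 34.6% × $10,715.00 = $5,428.39
Social Insurance: 2.2% × $22,115.00 = $486.53
Training Fund Levy: 0.71% × $22,115.00 = $157.02
Retirement Security Contribution: 1% × $22,115.00 = $221.15
Total withheld: $5,428.39 + $486.53 + $157.02 + $221.15 = $6,293.09
Net pay: $22,115.00 − $6,293.09 = $15,821.91

$15,821.91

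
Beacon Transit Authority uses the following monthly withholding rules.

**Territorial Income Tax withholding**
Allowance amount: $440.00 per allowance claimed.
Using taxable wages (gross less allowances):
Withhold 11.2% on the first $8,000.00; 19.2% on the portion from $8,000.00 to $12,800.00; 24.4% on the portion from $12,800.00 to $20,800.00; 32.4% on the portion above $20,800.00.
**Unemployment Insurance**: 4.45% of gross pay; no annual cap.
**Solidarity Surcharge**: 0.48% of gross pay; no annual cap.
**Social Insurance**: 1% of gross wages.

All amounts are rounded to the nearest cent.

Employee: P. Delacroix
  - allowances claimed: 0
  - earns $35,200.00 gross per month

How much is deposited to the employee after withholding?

$24,677.44

Territorial Income Tax: taxable = $35,200.00
  $3,769.60 + 32.4% × ($35,200.00 − $20,800.00) = $3,769.60 + 32.4% × $14,400.00 = $8,435.20
Unemployment Insurance: 4.45% × $35,200.00 = $1,566.40
Solidarity Surcharge: 0.48% × $35,200.00 = $168.96
Social Insurance: 1% × $35,200.00 = $352.00
Total withheld: $8,435.20 + $1,566.40 + $168.96 + $352.00 = $10,522.56
Net pay: $35,200.00 − $10,522.56 = $24,677.44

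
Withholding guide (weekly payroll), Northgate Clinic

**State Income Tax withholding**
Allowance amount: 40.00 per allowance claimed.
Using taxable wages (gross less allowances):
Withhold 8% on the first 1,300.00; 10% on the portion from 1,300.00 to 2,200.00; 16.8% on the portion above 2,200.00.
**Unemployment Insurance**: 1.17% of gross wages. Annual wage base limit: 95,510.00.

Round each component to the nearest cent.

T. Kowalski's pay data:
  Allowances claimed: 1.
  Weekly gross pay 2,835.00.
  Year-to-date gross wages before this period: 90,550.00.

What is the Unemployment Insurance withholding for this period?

Unemployment Insurance: 1.17% × 2,835.00 = 33.17

33.17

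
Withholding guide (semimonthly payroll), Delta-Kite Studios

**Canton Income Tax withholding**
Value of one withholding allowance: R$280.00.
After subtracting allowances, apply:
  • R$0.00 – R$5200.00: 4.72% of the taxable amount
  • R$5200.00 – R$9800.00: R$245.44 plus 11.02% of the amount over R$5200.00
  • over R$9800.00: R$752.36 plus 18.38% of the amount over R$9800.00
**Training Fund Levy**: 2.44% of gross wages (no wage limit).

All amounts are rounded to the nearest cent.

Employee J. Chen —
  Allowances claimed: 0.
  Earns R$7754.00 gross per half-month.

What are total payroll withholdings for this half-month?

Canton Income Tax: taxable = R$7754.00
  R$245.44 + 11.02% × (R$7754.00 − R$5200.00) = R$245.44 + 11.02% × R$2554.00 = R$526.89
Training Fund Levy: 2.44% × R$7754.00 = R$189.20
Total: R$526.89 + R$189.20 = R$716.09

R$716.09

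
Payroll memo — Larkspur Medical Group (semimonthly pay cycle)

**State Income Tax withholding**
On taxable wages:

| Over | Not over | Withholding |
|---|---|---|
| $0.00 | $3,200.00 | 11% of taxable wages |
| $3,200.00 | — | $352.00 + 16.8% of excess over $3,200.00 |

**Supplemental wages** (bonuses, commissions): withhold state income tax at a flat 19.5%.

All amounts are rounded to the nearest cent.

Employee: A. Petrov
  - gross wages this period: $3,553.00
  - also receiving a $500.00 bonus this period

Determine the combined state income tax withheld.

State Income Tax: taxable = $3,553.00
  $352.00 + 16.8% × ($3,553.00 − $3,200.00) = $352.00 + 16.8% × $353.00 = $411.30
Supplemental (19.5% flat on bonus): 19.5% × $500.00 = $97.50
Total state income tax: $411.30 + $97.50 = $508.80

$508.80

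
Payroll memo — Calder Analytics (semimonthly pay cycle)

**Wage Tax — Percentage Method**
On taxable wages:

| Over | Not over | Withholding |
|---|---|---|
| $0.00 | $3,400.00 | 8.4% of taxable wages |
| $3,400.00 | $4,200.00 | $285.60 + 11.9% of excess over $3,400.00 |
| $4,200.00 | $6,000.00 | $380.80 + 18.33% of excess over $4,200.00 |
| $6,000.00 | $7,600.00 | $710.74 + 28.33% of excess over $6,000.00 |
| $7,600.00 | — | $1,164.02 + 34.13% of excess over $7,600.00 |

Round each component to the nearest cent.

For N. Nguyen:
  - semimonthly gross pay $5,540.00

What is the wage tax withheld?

$626.42

Wage Tax: taxable = $5,540.00
  $380.80 + 18.33% × ($5,540.00 − $4,200.00) = $380.80 + 18.33% × $1,340.00 = $626.42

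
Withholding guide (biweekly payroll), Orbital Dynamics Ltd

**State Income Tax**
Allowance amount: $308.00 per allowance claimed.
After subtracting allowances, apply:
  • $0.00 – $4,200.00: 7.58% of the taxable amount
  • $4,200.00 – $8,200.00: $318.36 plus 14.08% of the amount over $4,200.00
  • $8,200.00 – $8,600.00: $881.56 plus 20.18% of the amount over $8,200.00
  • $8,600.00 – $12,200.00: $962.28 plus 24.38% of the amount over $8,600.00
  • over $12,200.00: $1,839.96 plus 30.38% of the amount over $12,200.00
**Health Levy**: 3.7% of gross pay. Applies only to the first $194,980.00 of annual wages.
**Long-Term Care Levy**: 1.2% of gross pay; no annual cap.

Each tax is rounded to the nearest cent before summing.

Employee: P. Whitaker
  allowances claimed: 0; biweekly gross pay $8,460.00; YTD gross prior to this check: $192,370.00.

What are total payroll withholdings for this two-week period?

State Income Tax: taxable = $8,460.00
  $881.56 + 20.18% × ($8,460.00 − $8,200.00) = $881.56 + 20.18% × $260.00 = $934.03
Health Levy: cap $194,980.00 − YTD $192,370.00 = $2,610.00 subject; 3.7% × $2,610.00 = $96.57
Long-Term Care Levy: 1.2% × $8,460.00 = $101.52
Total: $934.03 + $96.57 + $101.52 = $1,132.12

$1,132.12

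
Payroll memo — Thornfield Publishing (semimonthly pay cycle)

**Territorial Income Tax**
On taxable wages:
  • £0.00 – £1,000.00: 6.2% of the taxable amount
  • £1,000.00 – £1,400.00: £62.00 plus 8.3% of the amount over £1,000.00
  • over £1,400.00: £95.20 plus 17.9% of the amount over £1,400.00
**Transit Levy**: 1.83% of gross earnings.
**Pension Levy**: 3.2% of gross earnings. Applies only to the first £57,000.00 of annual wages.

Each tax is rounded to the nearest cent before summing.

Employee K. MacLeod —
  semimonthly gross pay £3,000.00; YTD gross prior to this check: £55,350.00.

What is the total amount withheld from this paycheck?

Territorial Income Tax: taxable = £3,000.00
  £95.20 + 17.9% × (£3,000.00 − £1,400.00) = £95.20 + 17.9% × £1,600.00 = £381.60
Transit Levy: 1.83% × £3,000.00 = £54.90
Pension Levy: cap £57,000.00 − YTD £55,350.00 = £1,650.00 subject; 3.2% × £1,650.00 = £52.80
Total: £381.60 + £54.90 + £52.80 = £489.30

£489.30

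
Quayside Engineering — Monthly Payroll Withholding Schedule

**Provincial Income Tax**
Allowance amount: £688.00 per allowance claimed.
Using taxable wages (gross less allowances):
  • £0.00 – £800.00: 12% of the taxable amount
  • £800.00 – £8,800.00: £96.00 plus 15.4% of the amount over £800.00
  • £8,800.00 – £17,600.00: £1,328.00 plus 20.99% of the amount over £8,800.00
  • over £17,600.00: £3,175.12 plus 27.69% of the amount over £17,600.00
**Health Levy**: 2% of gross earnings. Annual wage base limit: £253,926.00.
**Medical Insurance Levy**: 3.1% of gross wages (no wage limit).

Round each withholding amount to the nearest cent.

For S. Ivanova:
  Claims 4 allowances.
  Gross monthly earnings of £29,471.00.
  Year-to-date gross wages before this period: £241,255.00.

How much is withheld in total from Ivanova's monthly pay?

£6,867.19

Provincial Income Tax: taxable = £29,471.00 − 4×£688.00 = £26,719.00
  £3,175.12 + 27.69% × (£26,719.00 − £17,600.00) = £3,175.12 + 27.69% × £9,119.00 = £5,700.17
Health Levy: cap £253,926.00 − YTD £241,255.00 = £12,671.00 subject; 2% × £12,671.00 = £253.42
Medical Insurance Levy: 3.1% × £29,471.00 = £913.60
Total: £5,700.17 + £253.42 + £913.60 = £6,867.19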